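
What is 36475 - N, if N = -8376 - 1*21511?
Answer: 66362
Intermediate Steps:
N = -29887 (N = -8376 - 21511 = -29887)
36475 - N = 36475 - 1*(-29887) = 36475 + 29887 = 66362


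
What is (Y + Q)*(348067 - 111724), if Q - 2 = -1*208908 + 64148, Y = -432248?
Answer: -136371329058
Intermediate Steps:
Q = -144758 (Q = 2 + (-1*208908 + 64148) = 2 + (-208908 + 64148) = 2 - 144760 = -144758)
(Y + Q)*(348067 - 111724) = (-432248 - 144758)*(348067 - 111724) = -577006*236343 = -136371329058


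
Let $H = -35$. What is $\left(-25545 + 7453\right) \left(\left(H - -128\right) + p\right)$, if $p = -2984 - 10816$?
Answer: $247987044$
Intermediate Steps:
$p = -13800$
$\left(-25545 + 7453\right) \left(\left(H - -128\right) + p\right) = \left(-25545 + 7453\right) \left(\left(-35 - -128\right) - 13800\right) = - 18092 \left(\left(-35 + 128\right) - 13800\right) = - 18092 \left(93 - 13800\right) = \left(-18092\right) \left(-13707\right) = 247987044$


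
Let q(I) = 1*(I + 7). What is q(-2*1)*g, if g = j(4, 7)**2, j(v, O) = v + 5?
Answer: 405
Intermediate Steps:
j(v, O) = 5 + v
g = 81 (g = (5 + 4)**2 = 9**2 = 81)
q(I) = 7 + I (q(I) = 1*(7 + I) = 7 + I)
q(-2*1)*g = (7 - 2*1)*81 = (7 - 2)*81 = 5*81 = 405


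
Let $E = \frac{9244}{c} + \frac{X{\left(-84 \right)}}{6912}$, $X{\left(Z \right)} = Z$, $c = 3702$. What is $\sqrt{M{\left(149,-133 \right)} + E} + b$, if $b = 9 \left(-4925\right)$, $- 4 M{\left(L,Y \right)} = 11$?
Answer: $-44325 + \frac{i \sqrt{58135591}}{14808} \approx -44325.0 + 0.5149 i$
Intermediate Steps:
$M{\left(L,Y \right)} = - \frac{11}{4}$ ($M{\left(L,Y \right)} = \left(- \frac{1}{4}\right) 11 = - \frac{11}{4}$)
$E = \frac{883105}{355392}$ ($E = \frac{9244}{3702} - \frac{84}{6912} = 9244 \cdot \frac{1}{3702} - \frac{7}{576} = \frac{4622}{1851} - \frac{7}{576} = \frac{883105}{355392} \approx 2.4849$)
$b = -44325$
$\sqrt{M{\left(149,-133 \right)} + E} + b = \sqrt{- \frac{11}{4} + \frac{883105}{355392}} - 44325 = \sqrt{- \frac{94223}{355392}} - 44325 = \frac{i \sqrt{58135591}}{14808} - 44325 = -44325 + \frac{i \sqrt{58135591}}{14808}$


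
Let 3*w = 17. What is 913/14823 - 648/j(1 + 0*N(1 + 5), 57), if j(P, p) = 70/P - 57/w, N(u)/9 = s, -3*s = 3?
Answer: -162359821/15104637 ≈ -10.749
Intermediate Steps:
w = 17/3 (w = (⅓)*17 = 17/3 ≈ 5.6667)
s = -1 (s = -⅓*3 = -1)
N(u) = -9 (N(u) = 9*(-1) = -9)
j(P, p) = -171/17 + 70/P (j(P, p) = 70/P - 57/17/3 = 70/P - 57*3/17 = 70/P - 171/17 = -171/17 + 70/P)
913/14823 - 648/j(1 + 0*N(1 + 5), 57) = 913/14823 - 648/(-171/17 + 70/(1 + 0*(-9))) = 913*(1/14823) - 648/(-171/17 + 70/(1 + 0)) = 913/14823 - 648/(-171/17 + 70/1) = 913/14823 - 648/(-171/17 + 70*1) = 913/14823 - 648/(-171/17 + 70) = 913/14823 - 648/1019/17 = 913/14823 - 648*17/1019 = 913/14823 - 11016/1019 = -162359821/15104637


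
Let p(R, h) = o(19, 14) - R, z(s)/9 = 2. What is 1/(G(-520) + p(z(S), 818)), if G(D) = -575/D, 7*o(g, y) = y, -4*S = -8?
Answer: -104/1549 ≈ -0.067140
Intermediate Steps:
S = 2 (S = -1/4*(-8) = 2)
o(g, y) = y/7
z(s) = 18 (z(s) = 9*2 = 18)
p(R, h) = 2 - R (p(R, h) = (1/7)*14 - R = 2 - R)
1/(G(-520) + p(z(S), 818)) = 1/(-575/(-520) + (2 - 1*18)) = 1/(-575*(-1/520) + (2 - 18)) = 1/(115/104 - 16) = 1/(-1549/104) = -104/1549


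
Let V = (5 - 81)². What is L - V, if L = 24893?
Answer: 19117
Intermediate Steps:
V = 5776 (V = (-76)² = 5776)
L - V = 24893 - 1*5776 = 24893 - 5776 = 19117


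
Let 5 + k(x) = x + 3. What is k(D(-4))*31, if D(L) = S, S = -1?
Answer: -93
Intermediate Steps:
D(L) = -1
k(x) = -2 + x (k(x) = -5 + (x + 3) = -5 + (3 + x) = -2 + x)
k(D(-4))*31 = (-2 - 1)*31 = -3*31 = -93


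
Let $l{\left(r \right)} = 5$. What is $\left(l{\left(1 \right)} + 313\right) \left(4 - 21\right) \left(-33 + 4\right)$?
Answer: $156774$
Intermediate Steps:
$\left(l{\left(1 \right)} + 313\right) \left(4 - 21\right) \left(-33 + 4\right) = \left(5 + 313\right) \left(4 - 21\right) \left(-33 + 4\right) = 318 \left(\left(-17\right) \left(-29\right)\right) = 318 \cdot 493 = 156774$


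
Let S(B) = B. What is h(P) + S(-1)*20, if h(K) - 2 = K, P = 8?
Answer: -10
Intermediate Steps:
h(K) = 2 + K
h(P) + S(-1)*20 = (2 + 8) - 1*20 = 10 - 20 = -10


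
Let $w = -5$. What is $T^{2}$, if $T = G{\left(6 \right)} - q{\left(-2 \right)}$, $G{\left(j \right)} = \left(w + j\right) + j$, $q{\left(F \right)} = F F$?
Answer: $9$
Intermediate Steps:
$q{\left(F \right)} = F^{2}$
$G{\left(j \right)} = -5 + 2 j$ ($G{\left(j \right)} = \left(-5 + j\right) + j = -5 + 2 j$)
$T = 3$ ($T = \left(-5 + 2 \cdot 6\right) - \left(-2\right)^{2} = \left(-5 + 12\right) - 4 = 7 - 4 = 3$)
$T^{2} = 3^{2} = 9$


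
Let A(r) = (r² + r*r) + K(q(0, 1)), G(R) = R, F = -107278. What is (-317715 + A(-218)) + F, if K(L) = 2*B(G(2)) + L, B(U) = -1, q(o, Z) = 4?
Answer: -329943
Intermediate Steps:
K(L) = -2 + L (K(L) = 2*(-1) + L = -2 + L)
A(r) = 2 + 2*r² (A(r) = (r² + r*r) + (-2 + 4) = (r² + r²) + 2 = 2*r² + 2 = 2 + 2*r²)
(-317715 + A(-218)) + F = (-317715 + (2 + 2*(-218)²)) - 107278 = (-317715 + (2 + 2*47524)) - 107278 = (-317715 + (2 + 95048)) - 107278 = (-317715 + 95050) - 107278 = -222665 - 107278 = -329943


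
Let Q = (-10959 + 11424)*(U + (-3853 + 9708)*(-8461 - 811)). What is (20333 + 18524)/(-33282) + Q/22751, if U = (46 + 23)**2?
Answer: -840088538123477/757198782 ≈ -1.1095e+6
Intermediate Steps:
U = 4761 (U = 69**2 = 4761)
Q = -25241501535 (Q = (-10959 + 11424)*(4761 + (-3853 + 9708)*(-8461 - 811)) = 465*(4761 + 5855*(-9272)) = 465*(4761 - 54287560) = 465*(-54282799) = -25241501535)
(20333 + 18524)/(-33282) + Q/22751 = (20333 + 18524)/(-33282) - 25241501535/22751 = 38857*(-1/33282) - 25241501535*1/22751 = -38857/33282 - 25241501535/22751 = -840088538123477/757198782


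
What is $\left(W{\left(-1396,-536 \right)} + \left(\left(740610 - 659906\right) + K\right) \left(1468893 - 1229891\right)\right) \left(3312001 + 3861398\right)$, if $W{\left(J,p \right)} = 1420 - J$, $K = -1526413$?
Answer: $-2478605472373647198$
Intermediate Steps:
$\left(W{\left(-1396,-536 \right)} + \left(\left(740610 - 659906\right) + K\right) \left(1468893 - 1229891\right)\right) \left(3312001 + 3861398\right) = \left(\left(1420 - -1396\right) + \left(\left(740610 - 659906\right) - 1526413\right) \left(1468893 - 1229891\right)\right) \left(3312001 + 3861398\right) = \left(\left(1420 + 1396\right) + \left(80704 - 1526413\right) 239002\right) 7173399 = \left(2816 - 345527342418\right) 7173399 = \left(-345527339602\right) 7173399 = -2478605472373647198$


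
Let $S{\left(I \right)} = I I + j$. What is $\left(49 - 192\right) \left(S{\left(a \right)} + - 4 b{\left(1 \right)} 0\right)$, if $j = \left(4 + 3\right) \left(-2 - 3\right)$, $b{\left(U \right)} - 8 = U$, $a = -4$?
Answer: $2717$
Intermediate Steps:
$b{\left(U \right)} = 8 + U$
$j = -35$ ($j = 7 \left(-5\right) = -35$)
$S{\left(I \right)} = -35 + I^{2}$ ($S{\left(I \right)} = I I - 35 = I^{2} - 35 = -35 + I^{2}$)
$\left(49 - 192\right) \left(S{\left(a \right)} + - 4 b{\left(1 \right)} 0\right) = \left(49 - 192\right) \left(\left(-35 + \left(-4\right)^{2}\right) + - 4 \left(8 + 1\right) 0\right) = - 143 \left(\left(-35 + 16\right) + \left(-4\right) 9 \cdot 0\right) = - 143 \left(-19 - 0\right) = - 143 \left(-19 + 0\right) = \left(-143\right) \left(-19\right) = 2717$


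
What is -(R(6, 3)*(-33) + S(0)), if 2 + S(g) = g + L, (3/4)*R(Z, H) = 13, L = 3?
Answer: 571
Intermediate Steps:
R(Z, H) = 52/3 (R(Z, H) = (4/3)*13 = 52/3)
S(g) = 1 + g (S(g) = -2 + (g + 3) = -2 + (3 + g) = 1 + g)
-(R(6, 3)*(-33) + S(0)) = -((52/3)*(-33) + (1 + 0)) = -(-572 + 1) = -1*(-571) = 571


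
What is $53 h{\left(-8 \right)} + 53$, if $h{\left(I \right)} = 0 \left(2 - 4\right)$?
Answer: $53$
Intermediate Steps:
$h{\left(I \right)} = 0$ ($h{\left(I \right)} = 0 \left(-2\right) = 0$)
$53 h{\left(-8 \right)} + 53 = 53 \cdot 0 + 53 = 0 + 53 = 53$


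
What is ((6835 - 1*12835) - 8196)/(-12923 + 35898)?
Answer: -14196/22975 ≈ -0.61789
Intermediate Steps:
((6835 - 1*12835) - 8196)/(-12923 + 35898) = ((6835 - 12835) - 8196)/22975 = (-6000 - 8196)*(1/22975) = -14196*1/22975 = -14196/22975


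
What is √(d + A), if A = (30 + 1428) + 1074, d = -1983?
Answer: 3*√61 ≈ 23.431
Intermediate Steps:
A = 2532 (A = 1458 + 1074 = 2532)
√(d + A) = √(-1983 + 2532) = √549 = 3*√61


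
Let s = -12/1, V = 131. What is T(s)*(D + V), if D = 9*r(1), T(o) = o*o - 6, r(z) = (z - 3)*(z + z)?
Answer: 13110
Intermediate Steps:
r(z) = 2*z*(-3 + z) (r(z) = (-3 + z)*(2*z) = 2*z*(-3 + z))
s = -12 (s = -12*1 = -12)
T(o) = -6 + o² (T(o) = o² - 6 = -6 + o²)
D = -36 (D = 9*(2*1*(-3 + 1)) = 9*(2*1*(-2)) = 9*(-4) = -36)
T(s)*(D + V) = (-6 + (-12)²)*(-36 + 131) = (-6 + 144)*95 = 138*95 = 13110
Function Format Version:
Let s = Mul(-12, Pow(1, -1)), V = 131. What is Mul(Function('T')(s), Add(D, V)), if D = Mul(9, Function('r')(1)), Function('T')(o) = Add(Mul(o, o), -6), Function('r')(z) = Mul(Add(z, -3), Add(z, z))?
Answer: 13110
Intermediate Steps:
Function('r')(z) = Mul(2, z, Add(-3, z)) (Function('r')(z) = Mul(Add(-3, z), Mul(2, z)) = Mul(2, z, Add(-3, z)))
s = -12 (s = Mul(-12, 1) = -12)
Function('T')(o) = Add(-6, Pow(o, 2)) (Function('T')(o) = Add(Pow(o, 2), -6) = Add(-6, Pow(o, 2)))
D = -36 (D = Mul(9, Mul(2, 1, Add(-3, 1))) = Mul(9, Mul(2, 1, -2)) = Mul(9, -4) = -36)
Mul(Function('T')(s), Add(D, V)) = Mul(Add(-6, Pow(-12, 2)), Add(-36, 131)) = Mul(Add(-6, 144), 95) = Mul(138, 95) = 13110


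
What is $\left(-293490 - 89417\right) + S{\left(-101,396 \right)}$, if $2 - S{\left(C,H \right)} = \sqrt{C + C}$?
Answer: $-382905 - i \sqrt{202} \approx -3.8291 \cdot 10^{5} - 14.213 i$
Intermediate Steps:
$S{\left(C,H \right)} = 2 - \sqrt{2} \sqrt{C}$ ($S{\left(C,H \right)} = 2 - \sqrt{C + C} = 2 - \sqrt{2 C} = 2 - \sqrt{2} \sqrt{C}$)
$\left(-293490 - 89417\right) + S{\left(-101,396 \right)} = \left(-293490 - 89417\right) + \left(2 - \sqrt{2} \sqrt{-101}\right) = -382907 + \left(2 - \sqrt{2} i \sqrt{101}\right) = -382907 + \left(2 - i \sqrt{202}\right) = -382905 - i \sqrt{202}$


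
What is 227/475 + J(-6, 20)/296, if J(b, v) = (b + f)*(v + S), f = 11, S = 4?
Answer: 15524/17575 ≈ 0.88330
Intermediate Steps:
J(b, v) = (4 + v)*(11 + b) (J(b, v) = (b + 11)*(v + 4) = (11 + b)*(4 + v) = (4 + v)*(11 + b))
227/475 + J(-6, 20)/296 = 227/475 + (44 + 4*(-6) + 11*20 - 6*20)/296 = 227*(1/475) + (44 - 24 + 220 - 120)*(1/296) = 227/475 + 120*(1/296) = 227/475 + 15/37 = 15524/17575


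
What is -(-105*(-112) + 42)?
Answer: -11802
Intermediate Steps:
-(-105*(-112) + 42) = -(11760 + 42) = -1*11802 = -11802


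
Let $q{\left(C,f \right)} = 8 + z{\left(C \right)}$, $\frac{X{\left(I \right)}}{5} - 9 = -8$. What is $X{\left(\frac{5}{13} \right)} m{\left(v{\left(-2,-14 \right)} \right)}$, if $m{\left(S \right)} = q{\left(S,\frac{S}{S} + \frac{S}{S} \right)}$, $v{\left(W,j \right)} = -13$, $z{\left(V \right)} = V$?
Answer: $-25$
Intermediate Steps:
$X{\left(I \right)} = 5$ ($X{\left(I \right)} = 45 + 5 \left(-8\right) = 45 - 40 = 5$)
$q{\left(C,f \right)} = 8 + C$
$m{\left(S \right)} = 8 + S$
$X{\left(\frac{5}{13} \right)} m{\left(v{\left(-2,-14 \right)} \right)} = 5 \left(8 - 13\right) = 5 \left(-5\right) = -25$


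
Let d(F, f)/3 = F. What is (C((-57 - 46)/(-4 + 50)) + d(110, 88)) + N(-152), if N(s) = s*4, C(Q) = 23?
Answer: -255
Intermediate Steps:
d(F, f) = 3*F
N(s) = 4*s
(C((-57 - 46)/(-4 + 50)) + d(110, 88)) + N(-152) = (23 + 3*110) + 4*(-152) = (23 + 330) - 608 = 353 - 608 = -255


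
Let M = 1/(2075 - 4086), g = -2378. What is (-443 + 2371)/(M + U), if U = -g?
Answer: 3877208/4782157 ≈ 0.81077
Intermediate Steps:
U = 2378 (U = -1*(-2378) = 2378)
M = -1/2011 (M = 1/(-2011) = -1/2011 ≈ -0.00049726)
(-443 + 2371)/(M + U) = (-443 + 2371)/(-1/2011 + 2378) = 1928/(4782157/2011) = 1928*(2011/4782157) = 3877208/4782157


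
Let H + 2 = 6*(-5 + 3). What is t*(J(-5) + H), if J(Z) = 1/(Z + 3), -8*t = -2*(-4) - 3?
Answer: 145/16 ≈ 9.0625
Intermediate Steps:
t = -5/8 (t = -(-2*(-4) - 3)/8 = -(8 - 3)/8 = -1/8*5 = -5/8 ≈ -0.62500)
J(Z) = 1/(3 + Z)
H = -14 (H = -2 + 6*(-5 + 3) = -2 + 6*(-2) = -2 - 12 = -14)
t*(J(-5) + H) = -5*(1/(3 - 5) - 14)/8 = -5*(1/(-2) - 14)/8 = -5*(-1/2 - 14)/8 = -5/8*(-29/2) = 145/16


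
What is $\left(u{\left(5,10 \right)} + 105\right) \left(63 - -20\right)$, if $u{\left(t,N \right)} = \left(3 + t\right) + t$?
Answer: $9794$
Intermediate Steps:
$u{\left(t,N \right)} = 3 + 2 t$
$\left(u{\left(5,10 \right)} + 105\right) \left(63 - -20\right) = \left(\left(3 + 2 \cdot 5\right) + 105\right) \left(63 - -20\right) = \left(\left(3 + 10\right) + 105\right) \left(63 + 20\right) = \left(13 + 105\right) 83 = 118 \cdot 83 = 9794$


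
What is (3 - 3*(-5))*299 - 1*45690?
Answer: -40308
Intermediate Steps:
(3 - 3*(-5))*299 - 1*45690 = (3 + 15)*299 - 45690 = 18*299 - 45690 = 5382 - 45690 = -40308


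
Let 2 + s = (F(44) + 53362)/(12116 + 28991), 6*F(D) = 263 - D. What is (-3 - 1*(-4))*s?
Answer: -57631/82214 ≈ -0.70099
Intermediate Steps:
F(D) = 263/6 - D/6 (F(D) = (263 - D)/6 = 263/6 - D/6)
s = -57631/82214 (s = -2 + ((263/6 - ⅙*44) + 53362)/(12116 + 28991) = -2 + ((263/6 - 22/3) + 53362)/41107 = -2 + (73/2 + 53362)*(1/41107) = -2 + (106797/2)*(1/41107) = -2 + 106797/82214 = -57631/82214 ≈ -0.70099)
(-3 - 1*(-4))*s = (-3 - 1*(-4))*(-57631/82214) = (-3 + 4)*(-57631/82214) = 1*(-57631/82214) = -57631/82214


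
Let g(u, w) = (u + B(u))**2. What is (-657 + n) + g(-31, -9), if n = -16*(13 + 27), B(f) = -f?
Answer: -1297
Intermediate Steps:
g(u, w) = 0 (g(u, w) = (u - u)**2 = 0**2 = 0)
n = -640 (n = -16*40 = -640)
(-657 + n) + g(-31, -9) = (-657 - 640) + 0 = -1297 + 0 = -1297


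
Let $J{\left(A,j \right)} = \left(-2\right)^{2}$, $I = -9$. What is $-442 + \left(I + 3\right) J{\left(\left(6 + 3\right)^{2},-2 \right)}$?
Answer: $-466$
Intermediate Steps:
$J{\left(A,j \right)} = 4$
$-442 + \left(I + 3\right) J{\left(\left(6 + 3\right)^{2},-2 \right)} = -442 + \left(-9 + 3\right) 4 = -442 - 24 = -466$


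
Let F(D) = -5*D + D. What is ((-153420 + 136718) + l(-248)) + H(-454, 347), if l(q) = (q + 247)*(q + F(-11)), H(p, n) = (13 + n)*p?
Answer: -179938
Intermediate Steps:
H(p, n) = p*(13 + n)
F(D) = -4*D
l(q) = (44 + q)*(247 + q) (l(q) = (q + 247)*(q - 4*(-11)) = (247 + q)*(q + 44) = (247 + q)*(44 + q) = (44 + q)*(247 + q))
((-153420 + 136718) + l(-248)) + H(-454, 347) = ((-153420 + 136718) + (10868 + (-248)² + 291*(-248))) - 454*(13 + 347) = (-16702 + (10868 + 61504 - 72168)) - 454*360 = (-16702 + 204) - 163440 = -16498 - 163440 = -179938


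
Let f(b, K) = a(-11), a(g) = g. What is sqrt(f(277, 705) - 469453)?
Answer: 2*I*sqrt(117366) ≈ 685.17*I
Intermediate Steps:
f(b, K) = -11
sqrt(f(277, 705) - 469453) = sqrt(-11 - 469453) = sqrt(-469464) = 2*I*sqrt(117366)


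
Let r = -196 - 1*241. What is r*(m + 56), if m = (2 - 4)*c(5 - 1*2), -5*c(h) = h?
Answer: -124982/5 ≈ -24996.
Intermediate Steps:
c(h) = -h/5
m = 6/5 (m = (2 - 4)*(-(5 - 1*2)/5) = -(-2)*(5 - 2)/5 = -(-2)*3/5 = -2*(-⅗) = 6/5 ≈ 1.2000)
r = -437 (r = -196 - 241 = -437)
r*(m + 56) = -437*(6/5 + 56) = -437*286/5 = -124982/5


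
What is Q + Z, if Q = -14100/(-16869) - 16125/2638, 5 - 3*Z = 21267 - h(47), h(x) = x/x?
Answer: -105203102513/14833474 ≈ -7092.3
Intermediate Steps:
h(x) = 1
Z = -7087 (Z = 5/3 - (21267 - 1*1)/3 = 5/3 - (21267 - 1)/3 = 5/3 - 1/3*21266 = 5/3 - 21266/3 = -7087)
Q = -78272275/14833474 (Q = -14100*(-1/16869) - 16125*1/2638 = 4700/5623 - 16125/2638 = -78272275/14833474 ≈ -5.2767)
Q + Z = -78272275/14833474 - 7087 = -105203102513/14833474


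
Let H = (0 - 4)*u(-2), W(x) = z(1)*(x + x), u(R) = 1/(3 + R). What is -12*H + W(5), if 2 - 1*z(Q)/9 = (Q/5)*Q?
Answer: 210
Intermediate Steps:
z(Q) = 18 - 9*Q²/5 (z(Q) = 18 - 9*Q/5*Q = 18 - 9*Q²/5)
W(x) = 162*x/5 (W(x) = (18 - 9/5*1²)*(x + x) = (18 - 9/5*1)*(2*x) = (18 - 9/5)*(2*x) = 81*(2*x)/5 = 162*x/5)
H = -4 (H = (0 - 4)/(3 - 2) = -4/1 = -4*1 = -4)
-12*H + W(5) = -12*(-4) + (162/5)*5 = 48 + 162 = 210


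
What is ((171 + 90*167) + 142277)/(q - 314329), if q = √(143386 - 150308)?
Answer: -49499902262/98802727163 - 157478*I*√6922/98802727163 ≈ -0.501 - 0.00013261*I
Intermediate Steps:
q = I*√6922 (q = √(-6922) = I*√6922 ≈ 83.199*I)
((171 + 90*167) + 142277)/(q - 314329) = ((171 + 90*167) + 142277)/(I*√6922 - 314329) = ((171 + 15030) + 142277)/(-314329 + I*√6922) = (15201 + 142277)/(-314329 + I*√6922) = 157478/(-314329 + I*√6922)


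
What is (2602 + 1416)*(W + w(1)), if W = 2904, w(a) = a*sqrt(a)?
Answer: 11672290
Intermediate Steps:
w(a) = a**(3/2)
(2602 + 1416)*(W + w(1)) = (2602 + 1416)*(2904 + 1**(3/2)) = 4018*(2904 + 1) = 4018*2905 = 11672290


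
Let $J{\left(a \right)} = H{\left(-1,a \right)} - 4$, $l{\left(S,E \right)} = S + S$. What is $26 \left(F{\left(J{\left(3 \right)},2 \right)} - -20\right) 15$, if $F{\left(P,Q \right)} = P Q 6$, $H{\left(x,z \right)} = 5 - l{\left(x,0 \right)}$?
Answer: $21840$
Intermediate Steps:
$l{\left(S,E \right)} = 2 S$
$H{\left(x,z \right)} = 5 - 2 x$
$J{\left(a \right)} = 3$ ($J{\left(a \right)} = \left(5 - -2\right) - 4 = \left(5 + 2\right) - 4 = 7 - 4 = 3$)
$F{\left(P,Q \right)} = 6 P Q$
$26 \left(F{\left(J{\left(3 \right)},2 \right)} - -20\right) 15 = 26 \left(6 \cdot 3 \cdot 2 - -20\right) 15 = 26 \left(36 + 20\right) 15 = 26 \cdot 56 \cdot 15 = 1456 \cdot 15 = 21840$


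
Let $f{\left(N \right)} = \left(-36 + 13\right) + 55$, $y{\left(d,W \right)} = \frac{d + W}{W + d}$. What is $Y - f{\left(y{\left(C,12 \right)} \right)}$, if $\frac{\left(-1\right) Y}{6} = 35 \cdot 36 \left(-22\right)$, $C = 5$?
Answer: $166288$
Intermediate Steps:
$y{\left(d,W \right)} = 1$ ($y{\left(d,W \right)} = \frac{W + d}{W + d} = 1$)
$f{\left(N \right)} = 32$ ($f{\left(N \right)} = -23 + 55 = 32$)
$Y = 166320$ ($Y = - 6 \cdot 35 \cdot 36 \left(-22\right) = - 6 \cdot 1260 \left(-22\right) = \left(-6\right) \left(-27720\right) = 166320$)
$Y - f{\left(y{\left(C,12 \right)} \right)} = 166320 - 32 = 166288$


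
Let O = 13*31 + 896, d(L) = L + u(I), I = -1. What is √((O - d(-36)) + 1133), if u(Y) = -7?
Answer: 15*√11 ≈ 49.749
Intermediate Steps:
d(L) = -7 + L (d(L) = L - 7 = -7 + L)
O = 1299 (O = 403 + 896 = 1299)
√((O - d(-36)) + 1133) = √((1299 - (-7 - 36)) + 1133) = √((1299 - 1*(-43)) + 1133) = √((1299 + 43) + 1133) = √(1342 + 1133) = √2475 = 15*√11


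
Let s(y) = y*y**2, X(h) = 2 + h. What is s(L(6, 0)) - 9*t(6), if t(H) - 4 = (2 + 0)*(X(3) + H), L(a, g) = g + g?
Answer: -234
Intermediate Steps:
L(a, g) = 2*g
s(y) = y**3
t(H) = 14 + 2*H (t(H) = 4 + (2 + 0)*((2 + 3) + H) = 4 + 2*(5 + H) = 4 + (10 + 2*H) = 14 + 2*H)
s(L(6, 0)) - 9*t(6) = (2*0)**3 - 9*(14 + 2*6) = 0**3 - 9*(14 + 12) = 0 - 9*26 = 0 - 234 = -234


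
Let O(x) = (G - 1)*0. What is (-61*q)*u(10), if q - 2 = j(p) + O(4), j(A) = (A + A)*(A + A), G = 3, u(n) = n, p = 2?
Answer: -10980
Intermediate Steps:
j(A) = 4*A² (j(A) = (2*A)*(2*A) = 4*A²)
O(x) = 0 (O(x) = (3 - 1)*0 = 2*0 = 0)
q = 18 (q = 2 + (4*2² + 0) = 2 + (4*4 + 0) = 2 + (16 + 0) = 2 + 16 = 18)
(-61*q)*u(10) = -61*18*10 = -1098*10 = -10980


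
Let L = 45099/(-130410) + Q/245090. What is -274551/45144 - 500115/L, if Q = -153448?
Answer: 2672621805693263933/5193978981048 ≈ 5.1456e+5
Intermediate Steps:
L = -345160751/355135410 (L = 45099/(-130410) - 153448/245090 = 45099*(-1/130410) - 153448*1/245090 = -5011/14490 - 76724/122545 = -345160751/355135410 ≈ -0.97191)
-274551/45144 - 500115/L = -274551/45144 - 500115/(-345160751/355135410) = -274551*1/45144 - 500115*(-355135410/345160751) = -91517/15048 + 177608545572150/345160751 = 2672621805693263933/5193978981048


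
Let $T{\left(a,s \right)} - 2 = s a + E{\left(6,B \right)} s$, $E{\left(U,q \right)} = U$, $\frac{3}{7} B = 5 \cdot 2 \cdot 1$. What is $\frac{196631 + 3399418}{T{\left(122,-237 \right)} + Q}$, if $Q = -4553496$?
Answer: $- \frac{3596049}{4583830} \approx -0.78451$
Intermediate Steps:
$B = \frac{70}{3}$ ($B = \frac{7 \cdot 5 \cdot 2 \cdot 1}{3} = \frac{7 \cdot 10 \cdot 1}{3} = \frac{7}{3} \cdot 10 = \frac{70}{3} \approx 23.333$)
$T{\left(a,s \right)} = 2 + 6 s + a s$ ($T{\left(a,s \right)} = 2 + \left(s a + 6 s\right) = 2 + \left(a s + 6 s\right) = 2 + \left(6 s + a s\right) = 2 + 6 s + a s$)
$\frac{196631 + 3399418}{T{\left(122,-237 \right)} + Q} = \frac{196631 + 3399418}{\left(2 + 6 \left(-237\right) + 122 \left(-237\right)\right) - 4553496} = \frac{3596049}{\left(2 - 1422 - 28914\right) - 4553496} = \frac{3596049}{-30334 - 4553496} = \frac{3596049}{-4583830} = 3596049 \left(- \frac{1}{4583830}\right) = - \frac{3596049}{4583830}$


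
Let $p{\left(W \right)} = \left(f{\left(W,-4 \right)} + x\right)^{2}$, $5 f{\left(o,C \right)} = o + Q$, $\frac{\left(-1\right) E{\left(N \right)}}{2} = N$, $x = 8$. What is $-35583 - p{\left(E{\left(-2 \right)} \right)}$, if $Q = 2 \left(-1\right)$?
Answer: $- \frac{891339}{25} \approx -35654.0$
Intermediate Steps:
$E{\left(N \right)} = - 2 N$
$Q = -2$
$f{\left(o,C \right)} = - \frac{2}{5} + \frac{o}{5}$ ($f{\left(o,C \right)} = \frac{o - 2}{5} = \frac{-2 + o}{5} = - \frac{2}{5} + \frac{o}{5}$)
$p{\left(W \right)} = \left(\frac{38}{5} + \frac{W}{5}\right)^{2}$ ($p{\left(W \right)} = \left(\left(- \frac{2}{5} + \frac{W}{5}\right) + 8\right)^{2} = \left(\frac{38}{5} + \frac{W}{5}\right)^{2}$)
$-35583 - p{\left(E{\left(-2 \right)} \right)} = -35583 - \frac{\left(38 - -4\right)^{2}}{25} = -35583 - \frac{\left(38 + 4\right)^{2}}{25} = -35583 - \frac{42^{2}}{25} = -35583 - \frac{1}{25} \cdot 1764 = -35583 - \frac{1764}{25} = - \frac{891339}{25}$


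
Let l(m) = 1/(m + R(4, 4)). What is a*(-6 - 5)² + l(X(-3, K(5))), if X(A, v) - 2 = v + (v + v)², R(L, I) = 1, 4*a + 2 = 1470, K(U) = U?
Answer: 4795957/108 ≈ 44407.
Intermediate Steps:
a = 367 (a = -½ + (¼)*1470 = -½ + 735/2 = 367)
X(A, v) = 2 + v + 4*v² (X(A, v) = 2 + (v + (v + v)²) = 2 + (v + (2*v)²) = 2 + (v + 4*v²) = 2 + v + 4*v²)
l(m) = 1/(1 + m) (l(m) = 1/(m + 1) = 1/(1 + m))
a*(-6 - 5)² + l(X(-3, K(5))) = 367*(-6 - 5)² + 1/(1 + (2 + 5 + 4*5²)) = 367*(-11)² + 1/(1 + (2 + 5 + 4*25)) = 367*121 + 1/(1 + (2 + 5 + 100)) = 44407 + 1/(1 + 107) = 44407 + 1/108 = 4795957/108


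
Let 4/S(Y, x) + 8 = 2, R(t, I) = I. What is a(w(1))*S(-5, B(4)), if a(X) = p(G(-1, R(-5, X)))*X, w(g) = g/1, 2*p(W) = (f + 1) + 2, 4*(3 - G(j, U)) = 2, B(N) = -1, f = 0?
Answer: -1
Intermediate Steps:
G(j, U) = 5/2 (G(j, U) = 3 - 1/4*2 = 3 - 1/2 = 5/2)
S(Y, x) = -2/3 (S(Y, x) = 4/(-8 + 2) = 4/(-6) = 4*(-1/6) = -2/3)
p(W) = 3/2 (p(W) = ((0 + 1) + 2)/2 = (1 + 2)/2 = (1/2)*3 = 3/2)
w(g) = g (w(g) = g*1 = g)
a(X) = 3*X/2
a(w(1))*S(-5, B(4)) = ((3/2)*1)*(-2/3) = (3/2)*(-2/3) = -1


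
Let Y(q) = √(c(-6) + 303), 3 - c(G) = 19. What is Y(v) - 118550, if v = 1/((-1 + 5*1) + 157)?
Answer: -118550 + √287 ≈ -1.1853e+5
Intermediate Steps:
c(G) = -16 (c(G) = 3 - 1*19 = 3 - 19 = -16)
v = 1/161 (v = 1/((-1 + 5) + 157) = 1/(4 + 157) = 1/161 ≈ 0.0062112)
Y(q) = √287 (Y(q) = √(-16 + 303) = √287)
Y(v) - 118550 = √287 - 118550 = -118550 + √287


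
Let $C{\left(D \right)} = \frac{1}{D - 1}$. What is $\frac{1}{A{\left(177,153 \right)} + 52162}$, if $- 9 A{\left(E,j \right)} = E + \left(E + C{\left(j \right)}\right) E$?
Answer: $\frac{152}{7396503} \approx 2.055 \cdot 10^{-5}$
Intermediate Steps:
$C{\left(D \right)} = \frac{1}{-1 + D}$
$A{\left(E,j \right)} = - \frac{E}{9} - \frac{E \left(E + \frac{1}{-1 + j}\right)}{9}$ ($A{\left(E,j \right)} = - \frac{E + \left(E + \frac{1}{-1 + j}\right) E}{9} = - \frac{E + E \left(E + \frac{1}{-1 + j}\right)}{9} = - \frac{E}{9} - \frac{E \left(E + \frac{1}{-1 + j}\right)}{9}$)
$\frac{1}{A{\left(177,153 \right)} + 52162} = \frac{1}{\frac{1}{9} \cdot 177 \frac{1}{-1 + 153} \left(177 - 153 - 177 \cdot 153\right) + 52162} = \frac{1}{\frac{1}{9} \cdot 177 \cdot \frac{1}{152} \left(177 - 153 - 27081\right) + 52162} = \frac{1}{\frac{1}{9} \cdot 177 \cdot \frac{1}{152} \left(-27057\right) + 52162} = \frac{1}{- \frac{532121}{152} + 52162} = \frac{1}{\frac{7396503}{152}} = \frac{152}{7396503}$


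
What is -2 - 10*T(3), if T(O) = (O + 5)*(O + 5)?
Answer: -642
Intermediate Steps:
T(O) = (5 + O)**2 (T(O) = (5 + O)*(5 + O) = (5 + O)**2)
-2 - 10*T(3) = -2 - 10*(5 + 3)**2 = -2 - 10*8**2 = -2 - 10*64 = -2 - 640 = -642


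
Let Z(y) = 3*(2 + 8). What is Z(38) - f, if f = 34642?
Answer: -34612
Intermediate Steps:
Z(y) = 30 (Z(y) = 3*10 = 30)
Z(38) - f = 30 - 1*34642 = 30 - 34642 = -34612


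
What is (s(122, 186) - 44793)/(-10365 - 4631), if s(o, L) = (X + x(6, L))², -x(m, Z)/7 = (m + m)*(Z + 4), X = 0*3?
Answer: -254676807/14996 ≈ -16983.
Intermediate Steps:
X = 0
x(m, Z) = -14*m*(4 + Z) (x(m, Z) = -7*(m + m)*(Z + 4) = -7*2*m*(4 + Z) = -14*m*(4 + Z))
s(o, L) = (-336 - 84*L)² (s(o, L) = (0 - 14*6*(4 + L))² = (0 + (-336 - 84*L))² = (-336 - 84*L)²)
(s(122, 186) - 44793)/(-10365 - 4631) = (7056*(4 + 186)² - 44793)/(-10365 - 4631) = (7056*190² - 44793)/(-14996) = (7056*36100 - 44793)*(-1/14996) = (254721600 - 44793)*(-1/14996) = 254676807*(-1/14996) = -254676807/14996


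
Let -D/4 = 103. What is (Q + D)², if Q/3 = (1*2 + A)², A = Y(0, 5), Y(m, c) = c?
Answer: 70225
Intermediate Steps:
A = 5
D = -412 (D = -4*103 = -412)
Q = 147 (Q = 3*(1*2 + 5)² = 3*(2 + 5)² = 3*7² = 3*49 = 147)
(Q + D)² = (147 - 412)² = (-265)² = 70225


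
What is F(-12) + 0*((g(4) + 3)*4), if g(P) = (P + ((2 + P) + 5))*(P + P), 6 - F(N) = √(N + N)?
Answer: 6 - 2*I*√6 ≈ 6.0 - 4.899*I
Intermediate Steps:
F(N) = 6 - √2*√N (F(N) = 6 - √(N + N) = 6 - √(2*N) = 6 - √2*√N)
g(P) = 2*P*(7 + 2*P) (g(P) = (P + (7 + P))*(2*P) = (7 + 2*P)*(2*P) = 2*P*(7 + 2*P))
F(-12) + 0*((g(4) + 3)*4) = (6 - √2*√(-12)) + 0*((2*4*(7 + 2*4) + 3)*4) = (6 - √2*2*I*√3) + 0*((2*4*(7 + 8) + 3)*4) = (6 - 2*I*√6) + 0*((2*4*15 + 3)*4) = (6 - 2*I*√6) + 0*((120 + 3)*4) = (6 - 2*I*√6) + 0*(123*4) = (6 - 2*I*√6) + 0*492 = (6 - 2*I*√6) + 0 = 6 - 2*I*√6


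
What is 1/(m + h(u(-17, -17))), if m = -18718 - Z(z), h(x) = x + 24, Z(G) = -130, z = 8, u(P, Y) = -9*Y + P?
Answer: -1/18428 ≈ -5.4265e-5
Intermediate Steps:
u(P, Y) = P - 9*Y
h(x) = 24 + x
m = -18588 (m = -18718 - 1*(-130) = -18718 + 130 = -18588)
1/(m + h(u(-17, -17))) = 1/(-18588 + (24 + (-17 - 9*(-17)))) = 1/(-18588 + (24 + (-17 + 153))) = 1/(-18588 + (24 + 136)) = 1/(-18588 + 160) = 1/(-18428) = -1/18428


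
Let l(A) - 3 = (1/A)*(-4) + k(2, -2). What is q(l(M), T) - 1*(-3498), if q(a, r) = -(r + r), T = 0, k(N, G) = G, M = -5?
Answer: 3498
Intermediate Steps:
l(A) = 1 - 4/A (l(A) = 3 + ((1/A)*(-4) - 2) = 3 + (-4/A - 2) = 3 + (-2 - 4/A) = 1 - 4/A)
q(a, r) = -2*r
q(l(M), T) - 1*(-3498) = -2*0 - 1*(-3498) = 0 + 3498 = 3498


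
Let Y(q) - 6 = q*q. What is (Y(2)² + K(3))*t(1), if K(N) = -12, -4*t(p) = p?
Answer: -22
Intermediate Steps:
Y(q) = 6 + q² (Y(q) = 6 + q*q = 6 + q²)
t(p) = -p/4
(Y(2)² + K(3))*t(1) = ((6 + 2²)² - 12)*(-¼*1) = ((6 + 4)² - 12)*(-¼) = (10² - 12)*(-¼) = (100 - 12)*(-¼) = 88*(-¼) = -22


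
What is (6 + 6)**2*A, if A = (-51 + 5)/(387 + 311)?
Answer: -3312/349 ≈ -9.4900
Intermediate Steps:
A = -23/349 (A = -46/698 = -46*1/698 = -23/349 ≈ -0.065903)
(6 + 6)**2*A = (6 + 6)**2*(-23/349) = 12**2*(-23/349) = 144*(-23/349) = -3312/349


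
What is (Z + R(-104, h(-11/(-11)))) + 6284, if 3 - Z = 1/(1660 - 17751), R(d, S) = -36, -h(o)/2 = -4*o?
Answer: 100584842/16091 ≈ 6251.0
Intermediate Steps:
h(o) = 8*o (h(o) = -(-8)*o = 8*o)
Z = 48274/16091 (Z = 3 - 1/(1660 - 17751) = 3 - 1/(-16091) = 3 - 1*(-1/16091) = 3 + 1/16091 = 48274/16091 ≈ 3.0001)
(Z + R(-104, h(-11/(-11)))) + 6284 = (48274/16091 - 36) + 6284 = -531002/16091 + 6284 = 100584842/16091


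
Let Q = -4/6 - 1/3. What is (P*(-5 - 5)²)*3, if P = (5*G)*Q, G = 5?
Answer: -7500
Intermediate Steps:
Q = -1 (Q = -4*⅙ - 1*⅓ = -⅔ - ⅓ = -1)
P = -25 (P = (5*5)*(-1) = 25*(-1) = -25)
(P*(-5 - 5)²)*3 = -25*(-5 - 5)²*3 = -25*(-10)²*3 = -25*100*3 = -2500*3 = -7500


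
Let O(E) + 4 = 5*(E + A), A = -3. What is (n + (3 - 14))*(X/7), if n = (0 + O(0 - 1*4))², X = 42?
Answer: 9060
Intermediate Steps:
O(E) = -19 + 5*E (O(E) = -4 + 5*(E - 3) = -4 + 5*(-3 + E) = -4 + (-15 + 5*E) = -19 + 5*E)
n = 1521 (n = (0 + (-19 + 5*(0 - 1*4)))² = (0 + (-19 + 5*(0 - 4)))² = (0 + (-19 + 5*(-4)))² = (0 + (-19 - 20))² = (0 - 39)² = (-39)² = 1521)
(n + (3 - 14))*(X/7) = (1521 + (3 - 14))*(42/7) = (1521 - 11)*(42*(⅐)) = 1510*6 = 9060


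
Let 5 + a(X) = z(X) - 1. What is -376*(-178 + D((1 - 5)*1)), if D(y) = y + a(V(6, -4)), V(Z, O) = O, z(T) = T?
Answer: 72192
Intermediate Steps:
a(X) = -6 + X (a(X) = -5 + (X - 1) = -5 + (-1 + X) = -6 + X)
D(y) = -10 + y (D(y) = y + (-6 - 4) = y - 10 = -10 + y)
-376*(-178 + D((1 - 5)*1)) = -376*(-178 + (-10 + (1 - 5)*1)) = -376*(-178 + (-10 - 4*1)) = -376*(-178 + (-10 - 4)) = -376*(-178 - 14) = -376*(-192) = 72192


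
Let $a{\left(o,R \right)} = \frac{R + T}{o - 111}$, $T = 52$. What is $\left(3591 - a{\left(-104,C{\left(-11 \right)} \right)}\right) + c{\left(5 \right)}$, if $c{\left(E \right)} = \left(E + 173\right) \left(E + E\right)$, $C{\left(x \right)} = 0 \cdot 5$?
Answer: $\frac{1154817}{215} \approx 5371.2$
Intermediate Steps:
$C{\left(x \right)} = 0$
$a{\left(o,R \right)} = \frac{52 + R}{-111 + o}$ ($a{\left(o,R \right)} = \frac{R + 52}{o - 111} = \frac{52 + R}{-111 + o}$)
$c{\left(E \right)} = 2 E \left(173 + E\right)$ ($c{\left(E \right)} = \left(173 + E\right) 2 E = 2 E \left(173 + E\right)$)
$\left(3591 - a{\left(-104,C{\left(-11 \right)} \right)}\right) + c{\left(5 \right)} = \left(3591 - \frac{52 + 0}{-111 - 104}\right) + 2 \cdot 5 \left(173 + 5\right) = \left(3591 - \frac{1}{-215} \cdot 52\right) + 2 \cdot 5 \cdot 178 = \left(3591 - \left(- \frac{1}{215}\right) 52\right) + 1780 = \left(3591 - - \frac{52}{215}\right) + 1780 = \left(3591 + \frac{52}{215}\right) + 1780 = \frac{772117}{215} + 1780 = \frac{1154817}{215}$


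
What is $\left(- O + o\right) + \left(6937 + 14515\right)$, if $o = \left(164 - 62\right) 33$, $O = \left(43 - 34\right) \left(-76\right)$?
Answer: $25502$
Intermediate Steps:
$O = -684$ ($O = 9 \left(-76\right) = -684$)
$o = 3366$ ($o = \left(164 - 62\right) 33 = 102 \cdot 33 = 3366$)
$\left(- O + o\right) + \left(6937 + 14515\right) = \left(\left(-1\right) \left(-684\right) + 3366\right) + \left(6937 + 14515\right) = \left(684 + 3366\right) + 21452 = 4050 + 21452 = 25502$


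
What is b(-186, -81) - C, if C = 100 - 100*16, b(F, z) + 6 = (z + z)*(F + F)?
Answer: 61758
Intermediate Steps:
b(F, z) = -6 + 4*F*z (b(F, z) = -6 + (z + z)*(F + F) = -6 + (2*z)*(2*F) = -6 + 4*F*z)
C = -1500 (C = 100 - 1600 = -1500)
b(-186, -81) - C = (-6 + 4*(-186)*(-81)) - 1*(-1500) = (-6 + 60264) + 1500 = 60258 + 1500 = 61758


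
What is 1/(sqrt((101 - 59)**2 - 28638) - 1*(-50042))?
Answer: 25021/1252114319 - 3*I*sqrt(2986)/2504228638 ≈ 1.9983e-5 - 6.5462e-8*I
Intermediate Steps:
1/(sqrt((101 - 59)**2 - 28638) - 1*(-50042)) = 1/(sqrt(42**2 - 28638) + 50042) = 1/(sqrt(1764 - 28638) + 50042) = 1/(sqrt(-26874) + 50042) = 1/(3*I*sqrt(2986) + 50042) = 1/(50042 + 3*I*sqrt(2986))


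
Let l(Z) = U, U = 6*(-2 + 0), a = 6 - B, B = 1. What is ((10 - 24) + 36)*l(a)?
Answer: -264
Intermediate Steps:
a = 5 (a = 6 - 1*1 = 6 - 1 = 5)
U = -12 (U = 6*(-2) = -12)
l(Z) = -12
((10 - 24) + 36)*l(a) = ((10 - 24) + 36)*(-12) = (-14 + 36)*(-12) = 22*(-12) = -264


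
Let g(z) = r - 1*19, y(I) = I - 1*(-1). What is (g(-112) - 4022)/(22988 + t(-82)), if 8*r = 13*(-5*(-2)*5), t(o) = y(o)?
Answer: -15839/91628 ≈ -0.17286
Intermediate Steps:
y(I) = 1 + I (y(I) = I + 1 = 1 + I)
t(o) = 1 + o
r = 325/4 (r = (13*(-5*(-2)*5))/8 = (13*(10*5))/8 = (13*50)/8 = (1/8)*650 = 325/4 ≈ 81.250)
g(z) = 249/4 (g(z) = 325/4 - 1*19 = 325/4 - 19 = 249/4)
(g(-112) - 4022)/(22988 + t(-82)) = (249/4 - 4022)/(22988 + (1 - 82)) = -15839/(4*(22988 - 81)) = -15839/4/22907 = -15839/4*1/22907 = -15839/91628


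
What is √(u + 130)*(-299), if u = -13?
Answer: -897*√13 ≈ -3234.2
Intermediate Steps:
√(u + 130)*(-299) = √(-13 + 130)*(-299) = √117*(-299) = (3*√13)*(-299) = -897*√13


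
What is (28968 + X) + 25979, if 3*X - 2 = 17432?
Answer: 182275/3 ≈ 60758.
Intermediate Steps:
X = 17434/3 (X = ⅔ + (⅓)*17432 = ⅔ + 17432/3 = 17434/3 ≈ 5811.3)
(28968 + X) + 25979 = (28968 + 17434/3) + 25979 = 104338/3 + 25979 = 182275/3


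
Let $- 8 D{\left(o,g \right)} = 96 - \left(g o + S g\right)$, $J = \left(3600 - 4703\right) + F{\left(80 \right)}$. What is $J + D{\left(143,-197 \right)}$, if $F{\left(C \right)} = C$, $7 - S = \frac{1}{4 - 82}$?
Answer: $- \frac{2950937}{624} \approx -4729.1$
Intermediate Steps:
$S = \frac{547}{78}$ ($S = 7 - \frac{1}{4 - 82} = 7 - \frac{1}{-78} = 7 - - \frac{1}{78} = 7 + \frac{1}{78} = \frac{547}{78} \approx 7.0128$)
$J = -1023$ ($J = \left(3600 - 4703\right) + 80 = -1103 + 80 = -1023$)
$D{\left(o,g \right)} = -12 + \frac{547 g}{624} + \frac{g o}{8}$ ($D{\left(o,g \right)} = - \frac{96 - \left(g o + \frac{547 g}{78}\right)}{8} = - \frac{96 - \left(\frac{547 g}{78} + g o\right)}{8} = - \frac{96 - \frac{547 g}{78} - g o}{8} = -12 + \frac{547 g}{624} + \frac{g o}{8}$)
$J + D{\left(143,-197 \right)} = -1023 + \left(-12 + \frac{547}{624} \left(-197\right) + \frac{1}{8} \left(-197\right) 143\right) = -1023 - \frac{2312585}{624} = - \frac{2950937}{624}$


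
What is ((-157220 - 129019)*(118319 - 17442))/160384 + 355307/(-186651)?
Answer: -769941692027063/4276547712 ≈ -1.8004e+5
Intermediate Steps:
((-157220 - 129019)*(118319 - 17442))/160384 + 355307/(-186651) = -286239*100877*(1/160384) + 355307*(-1/186651) = -28874931603*1/160384 - 355307/186651 = -4124990229/22912 - 355307/186651 = -769941692027063/4276547712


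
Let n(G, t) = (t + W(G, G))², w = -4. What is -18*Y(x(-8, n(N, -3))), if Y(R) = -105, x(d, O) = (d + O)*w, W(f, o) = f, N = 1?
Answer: 1890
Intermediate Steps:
n(G, t) = (G + t)² (n(G, t) = (t + G)² = (G + t)²)
x(d, O) = -4*O - 4*d (x(d, O) = (d + O)*(-4) = (O + d)*(-4) = -4*O - 4*d)
-18*Y(x(-8, n(N, -3))) = -18*(-105) = 1890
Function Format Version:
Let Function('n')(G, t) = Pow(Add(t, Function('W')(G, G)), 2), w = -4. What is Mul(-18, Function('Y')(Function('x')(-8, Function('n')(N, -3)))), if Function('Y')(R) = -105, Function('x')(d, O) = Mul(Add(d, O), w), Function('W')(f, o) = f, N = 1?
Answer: 1890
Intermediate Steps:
Function('n')(G, t) = Pow(Add(G, t), 2) (Function('n')(G, t) = Pow(Add(t, G), 2) = Pow(Add(G, t), 2))
Function('x')(d, O) = Add(Mul(-4, O), Mul(-4, d)) (Function('x')(d, O) = Mul(Add(d, O), -4) = Mul(Add(O, d), -4) = Add(Mul(-4, O), Mul(-4, d)))
Mul(-18, Function('Y')(Function('x')(-8, Function('n')(N, -3)))) = Mul(-18, -105) = 1890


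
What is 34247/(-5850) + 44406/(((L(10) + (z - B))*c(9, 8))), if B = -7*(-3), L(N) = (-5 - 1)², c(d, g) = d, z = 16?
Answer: 27802243/181350 ≈ 153.31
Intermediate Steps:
L(N) = 36 (L(N) = (-6)² = 36)
B = 21
34247/(-5850) + 44406/(((L(10) + (z - B))*c(9, 8))) = 34247/(-5850) + 44406/(((36 + (16 - 1*21))*9)) = 34247*(-1/5850) + 44406/(((36 + (16 - 21))*9)) = -34247/5850 + 44406/(((36 - 5)*9)) = -34247/5850 + 44406/((31*9)) = -34247/5850 + 44406/279 = -34247/5850 + 44406*(1/279) = -34247/5850 + 4934/31 = 27802243/181350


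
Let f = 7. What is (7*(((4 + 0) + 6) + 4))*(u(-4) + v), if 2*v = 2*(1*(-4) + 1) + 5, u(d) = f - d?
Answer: 1029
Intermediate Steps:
u(d) = 7 - d
v = -½ (v = (2*(1*(-4) + 1) + 5)/2 = (2*(-4 + 1) + 5)/2 = (2*(-3) + 5)/2 = (-6 + 5)/2 = (½)*(-1) = -½ ≈ -0.50000)
(7*(((4 + 0) + 6) + 4))*(u(-4) + v) = (7*(((4 + 0) + 6) + 4))*((7 - 1*(-4)) - ½) = (7*((4 + 6) + 4))*((7 + 4) - ½) = (7*(10 + 4))*(11 - ½) = (7*14)*(21/2) = 98*(21/2) = 1029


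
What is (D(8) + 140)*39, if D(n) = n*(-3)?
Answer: 4524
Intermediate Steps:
D(n) = -3*n
(D(8) + 140)*39 = (-3*8 + 140)*39 = (-24 + 140)*39 = 116*39 = 4524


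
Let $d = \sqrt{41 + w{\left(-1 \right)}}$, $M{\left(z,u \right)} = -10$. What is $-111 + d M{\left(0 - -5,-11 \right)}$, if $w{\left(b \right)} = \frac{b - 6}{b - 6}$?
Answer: $-111 - 10 \sqrt{42} \approx -175.81$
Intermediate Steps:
$w{\left(b \right)} = 1$ ($w{\left(b \right)} = \frac{-6 + b}{-6 + b} = 1$)
$d = \sqrt{42}$ ($d = \sqrt{41 + 1} = \sqrt{42} \approx 6.4807$)
$-111 + d M{\left(0 - -5,-11 \right)} = -111 + \sqrt{42} \left(-10\right) = -111 - 10 \sqrt{42}$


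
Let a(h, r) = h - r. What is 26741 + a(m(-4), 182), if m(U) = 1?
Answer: 26560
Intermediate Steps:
26741 + a(m(-4), 182) = 26741 + (1 - 1*182) = 26741 + (1 - 182) = 26741 - 181 = 26560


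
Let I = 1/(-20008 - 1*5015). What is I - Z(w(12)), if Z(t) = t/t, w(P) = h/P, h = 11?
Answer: -25024/25023 ≈ -1.0000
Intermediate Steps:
w(P) = 11/P
Z(t) = 1
I = -1/25023 (I = 1/(-20008 - 5015) = 1/(-25023) = -1/25023 ≈ -3.9963e-5)
I - Z(w(12)) = -1/25023 - 1*1 = -1/25023 - 1 = -25024/25023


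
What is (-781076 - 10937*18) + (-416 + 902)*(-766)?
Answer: -1350218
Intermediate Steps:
(-781076 - 10937*18) + (-416 + 902)*(-766) = (-781076 - 196866) + 486*(-766) = -977942 - 372276 = -1350218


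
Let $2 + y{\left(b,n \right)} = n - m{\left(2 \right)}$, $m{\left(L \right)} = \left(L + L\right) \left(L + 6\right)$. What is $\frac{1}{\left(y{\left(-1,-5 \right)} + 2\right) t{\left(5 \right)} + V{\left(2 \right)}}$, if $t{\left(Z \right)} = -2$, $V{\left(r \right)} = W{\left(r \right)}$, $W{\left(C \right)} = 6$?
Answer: $\frac{1}{80} \approx 0.0125$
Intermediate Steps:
$V{\left(r \right)} = 6$
$m{\left(L \right)} = 2 L \left(6 + L\right)$
$y{\left(b,n \right)} = -34 + n$ ($y{\left(b,n \right)} = -2 + \left(n - 2 \cdot 2 \left(6 + 2\right)\right) = -2 + \left(n - 2 \cdot 2 \cdot 8\right) = -2 + \left(n - 32\right) = -2 + \left(-32 + n\right) = -34 + n$)
$\frac{1}{\left(y{\left(-1,-5 \right)} + 2\right) t{\left(5 \right)} + V{\left(2 \right)}} = \frac{1}{\left(\left(-34 - 5\right) + 2\right) \left(-2\right) + 6} = \frac{1}{\left(-39 + 2\right) \left(-2\right) + 6} = \frac{1}{\left(-37\right) \left(-2\right) + 6} = \frac{1}{74 + 6} = \frac{1}{80}$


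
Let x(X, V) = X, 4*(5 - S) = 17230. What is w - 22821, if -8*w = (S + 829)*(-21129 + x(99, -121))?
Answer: -73230273/8 ≈ -9.1538e+6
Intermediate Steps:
S = -8605/2 (S = 5 - ¼*17230 = 5 - 8615/2 = -8605/2 ≈ -4302.5)
w = -73047705/8 (w = -(-8605/2 + 829)*(-21129 + 99)/8 = -(-6947)*(-21030)/16 = -⅛*73047705 = -73047705/8 ≈ -9.1310e+6)
w - 22821 = -73047705/8 - 22821 = -73230273/8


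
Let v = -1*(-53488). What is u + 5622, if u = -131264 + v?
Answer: -72154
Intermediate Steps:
v = 53488
u = -77776 (u = -131264 + 53488 = -77776)
u + 5622 = -77776 + 5622 = -72154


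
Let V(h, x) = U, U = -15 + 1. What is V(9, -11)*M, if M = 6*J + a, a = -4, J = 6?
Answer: -448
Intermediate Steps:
M = 32 (M = 6*6 - 4 = 36 - 4 = 32)
U = -14
V(h, x) = -14
V(9, -11)*M = -14*32 = -448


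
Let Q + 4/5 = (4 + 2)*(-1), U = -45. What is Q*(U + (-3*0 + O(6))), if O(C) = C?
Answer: 1326/5 ≈ 265.20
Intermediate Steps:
Q = -34/5 (Q = -⅘ + (4 + 2)*(-1) = -⅘ + 6*(-1) = -⅘ - 6 = -34/5 ≈ -6.8000)
Q*(U + (-3*0 + O(6))) = -34*(-45 + (-3*0 + 6))/5 = -34*(-45 + (0 + 6))/5 = -34*(-45 + 6)/5 = -34/5*(-39) = 1326/5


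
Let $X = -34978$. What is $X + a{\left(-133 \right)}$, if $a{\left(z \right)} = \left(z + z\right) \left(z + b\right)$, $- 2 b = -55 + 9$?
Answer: $-5718$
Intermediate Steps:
$b = 23$ ($b = - \frac{-55 + 9}{2} = \left(- \frac{1}{2}\right) \left(-46\right) = 23$)
$a{\left(z \right)} = 2 z \left(23 + z\right)$ ($a{\left(z \right)} = \left(z + z\right) \left(z + 23\right) = 2 z \left(23 + z\right)$)
$X + a{\left(-133 \right)} = -34978 + 2 \left(-133\right) \left(23 - 133\right) = -34978 + 2 \left(-133\right) \left(-110\right) = -34978 + 29260 = -5718$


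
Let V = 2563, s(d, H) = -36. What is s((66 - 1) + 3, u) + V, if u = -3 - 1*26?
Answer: 2527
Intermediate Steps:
u = -29 (u = -3 - 26 = -29)
s((66 - 1) + 3, u) + V = -36 + 2563 = 2527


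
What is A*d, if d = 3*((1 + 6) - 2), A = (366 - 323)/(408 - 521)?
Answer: -645/113 ≈ -5.7080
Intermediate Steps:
A = -43/113 (A = 43/(-113) = 43*(-1/113) = -43/113 ≈ -0.38053)
d = 15 (d = 3*(7 - 2) = 3*5 = 15)
A*d = -43/113*15 = -645/113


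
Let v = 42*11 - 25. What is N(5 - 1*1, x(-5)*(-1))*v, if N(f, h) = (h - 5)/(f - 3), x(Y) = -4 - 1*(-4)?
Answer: -2185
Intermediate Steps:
x(Y) = 0 (x(Y) = -4 + 4 = 0)
v = 437 (v = 462 - 25 = 437)
N(f, h) = (-5 + h)/(-3 + f)
N(5 - 1*1, x(-5)*(-1))*v = ((-5 + 0*(-1))/(-3 + (5 - 1*1)))*437 = ((-5 + 0)/(-3 + (5 - 1)))*437 = (-5/(-3 + 4))*437 = (-5/1)*437 = (1*(-5))*437 = -5*437 = -2185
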